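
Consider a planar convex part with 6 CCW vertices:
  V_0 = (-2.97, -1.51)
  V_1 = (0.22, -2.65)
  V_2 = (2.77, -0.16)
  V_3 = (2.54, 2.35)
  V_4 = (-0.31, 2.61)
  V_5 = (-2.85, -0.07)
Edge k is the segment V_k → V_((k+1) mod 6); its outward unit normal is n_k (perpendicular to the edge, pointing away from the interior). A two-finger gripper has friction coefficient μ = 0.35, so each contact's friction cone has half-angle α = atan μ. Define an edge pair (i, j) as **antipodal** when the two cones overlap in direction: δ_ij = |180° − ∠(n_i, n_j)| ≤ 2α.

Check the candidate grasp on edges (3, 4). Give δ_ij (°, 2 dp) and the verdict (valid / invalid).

α = atan 0.35 = 19.29°;  2α = 38.58°
edge 3: e_3 = (-2.85, +0.26);  n_3 = (+0.0909, +0.9959)
edge 4: e_4 = (-2.54, -2.68);  n_4 = (-0.7258, +0.6879)
∠(n_3, n_4) = 51.75°
δ = |180° − 51.75°| = 128.25°
128.25° > 2α = 38.58°  →  invalid

δ = 128.25°, invalid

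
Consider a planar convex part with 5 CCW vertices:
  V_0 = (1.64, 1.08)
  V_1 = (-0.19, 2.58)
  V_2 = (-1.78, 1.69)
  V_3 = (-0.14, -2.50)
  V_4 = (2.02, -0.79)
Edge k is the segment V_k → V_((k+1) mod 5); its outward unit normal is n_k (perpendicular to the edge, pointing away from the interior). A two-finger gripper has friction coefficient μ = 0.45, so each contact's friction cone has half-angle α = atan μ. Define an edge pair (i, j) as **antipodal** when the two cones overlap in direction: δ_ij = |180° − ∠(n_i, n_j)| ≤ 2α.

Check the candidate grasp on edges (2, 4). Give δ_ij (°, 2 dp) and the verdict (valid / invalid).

δ = 9.89°, valid

α = atan 0.45 = 24.23°;  2α = 48.46°
edge 2: e_2 = (+1.64, -4.19);  n_2 = (-0.9312, -0.3645)
edge 4: e_4 = (-0.38, +1.87);  n_4 = (+0.9800, +0.1991)
∠(n_2, n_4) = 170.11°
δ = |180° − 170.11°| = 9.89°
9.89° ≤ 2α = 48.46°  →  valid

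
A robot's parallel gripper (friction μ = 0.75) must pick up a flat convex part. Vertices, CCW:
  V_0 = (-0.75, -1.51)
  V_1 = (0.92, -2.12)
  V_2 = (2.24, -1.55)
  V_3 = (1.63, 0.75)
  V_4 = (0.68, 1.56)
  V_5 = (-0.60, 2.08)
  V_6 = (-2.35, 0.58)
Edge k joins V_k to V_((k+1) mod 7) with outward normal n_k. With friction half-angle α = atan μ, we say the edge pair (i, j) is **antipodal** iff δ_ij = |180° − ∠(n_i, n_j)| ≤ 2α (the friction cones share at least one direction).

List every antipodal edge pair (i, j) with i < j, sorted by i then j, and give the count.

α = atan 0.75 = 36.87°;  2α = 73.74°
n_0 = (-0.3431, -0.9393)
n_1 = (+0.3964, -0.9181)
n_2 = (+0.9666, +0.2564)
n_3 = (+0.6488, +0.7610)
n_4 = (+0.3764, +0.9265)
n_5 = (-0.6508, +0.7593)
n_6 = (-0.7940, -0.6079)
  (0,1): δ = 136.58°  ·
  (0,2): δ = 55.08°  ✓
  (0,3): δ = 20.39°  ✓
  (0,4): δ = 2.04°  ✓
  (0,5): δ = 60.67°  ✓
  (0,6): δ = 147.50°  ·
  (1,2): δ = 98.50°  ·
  (1,3): δ = 63.81°  ✓
  (1,4): δ = 45.47°  ✓
  (1,5): δ = 17.25°  ✓
  (1,6): δ = 104.08°  ·
  (2,3): δ = 145.31°  ·
  (2,4): δ = 126.96°  ·
  (2,5): δ = 64.25°  ✓
  (2,6): δ = 22.58°  ✓
  (3,4): δ = 161.66°  ·
  (3,5): δ = 98.95°  ·
  (3,6): δ = 12.11°  ✓
  (4,5): δ = 117.29°  ·
  (4,6): δ = 30.45°  ✓
  (5,6): δ = 93.17°  ·
antipodal pairs: 11

count = 11; pairs: (0,2), (0,3), (0,4), (0,5), (1,3), (1,4), (1,5), (2,5), (2,6), (3,6), (4,6)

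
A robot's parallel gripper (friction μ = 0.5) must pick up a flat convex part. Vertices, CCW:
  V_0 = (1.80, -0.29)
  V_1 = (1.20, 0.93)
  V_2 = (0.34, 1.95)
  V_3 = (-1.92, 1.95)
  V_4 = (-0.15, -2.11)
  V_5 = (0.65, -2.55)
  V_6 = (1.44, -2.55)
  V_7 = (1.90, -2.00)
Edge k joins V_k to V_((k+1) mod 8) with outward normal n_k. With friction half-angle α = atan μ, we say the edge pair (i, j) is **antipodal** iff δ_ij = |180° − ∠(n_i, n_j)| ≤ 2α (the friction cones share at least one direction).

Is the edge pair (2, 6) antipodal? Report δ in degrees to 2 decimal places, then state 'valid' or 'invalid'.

δ = 50.09°, valid

α = atan 0.5 = 26.57°;  2α = 53.13°
edge 2: e_2 = (-2.26, +0.00);  n_2 = (+0.0000, +1.0000)
edge 6: e_6 = (+0.46, +0.55);  n_6 = (+0.7671, -0.6416)
∠(n_2, n_6) = 129.91°
δ = |180° − 129.91°| = 50.09°
50.09° ≤ 2α = 53.13°  →  valid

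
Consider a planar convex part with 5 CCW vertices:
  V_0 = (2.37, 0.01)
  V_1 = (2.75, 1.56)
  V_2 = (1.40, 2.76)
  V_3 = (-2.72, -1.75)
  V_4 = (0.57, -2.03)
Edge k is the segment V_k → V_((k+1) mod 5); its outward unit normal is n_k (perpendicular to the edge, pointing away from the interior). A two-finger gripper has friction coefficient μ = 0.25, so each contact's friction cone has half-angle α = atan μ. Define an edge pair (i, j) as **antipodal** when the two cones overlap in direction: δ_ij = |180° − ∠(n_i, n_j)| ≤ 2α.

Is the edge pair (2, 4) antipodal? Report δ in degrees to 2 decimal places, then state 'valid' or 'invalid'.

α = atan 0.25 = 14.04°;  2α = 28.07°
edge 2: e_2 = (-4.12, -4.51);  n_2 = (-0.7383, +0.6745)
edge 4: e_4 = (+1.80, +2.04);  n_4 = (+0.7498, -0.6616)
∠(n_2, n_4) = 179.01°
δ = |180° − 179.01°| = 0.99°
0.99° ≤ 2α = 28.07°  →  valid

δ = 0.99°, valid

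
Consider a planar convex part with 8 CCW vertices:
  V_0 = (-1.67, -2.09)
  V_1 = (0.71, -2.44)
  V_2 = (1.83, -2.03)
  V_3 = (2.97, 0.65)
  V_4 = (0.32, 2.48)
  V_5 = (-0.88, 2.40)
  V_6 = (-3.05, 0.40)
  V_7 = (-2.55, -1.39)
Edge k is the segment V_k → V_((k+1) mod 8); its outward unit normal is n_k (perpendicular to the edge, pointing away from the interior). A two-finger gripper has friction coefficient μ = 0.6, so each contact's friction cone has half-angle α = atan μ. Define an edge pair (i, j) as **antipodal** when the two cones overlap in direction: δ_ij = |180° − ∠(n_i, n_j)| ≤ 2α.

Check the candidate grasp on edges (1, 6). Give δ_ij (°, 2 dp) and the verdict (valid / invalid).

α = atan 0.6 = 30.96°;  2α = 61.93°
edge 1: e_1 = (+1.12, +0.41);  n_1 = (+0.3438, -0.9391)
edge 6: e_6 = (+0.50, -1.79);  n_6 = (-0.9631, -0.2690)
∠(n_1, n_6) = 94.50°
δ = |180° − 94.50°| = 85.50°
85.50° > 2α = 61.93°  →  invalid

δ = 85.50°, invalid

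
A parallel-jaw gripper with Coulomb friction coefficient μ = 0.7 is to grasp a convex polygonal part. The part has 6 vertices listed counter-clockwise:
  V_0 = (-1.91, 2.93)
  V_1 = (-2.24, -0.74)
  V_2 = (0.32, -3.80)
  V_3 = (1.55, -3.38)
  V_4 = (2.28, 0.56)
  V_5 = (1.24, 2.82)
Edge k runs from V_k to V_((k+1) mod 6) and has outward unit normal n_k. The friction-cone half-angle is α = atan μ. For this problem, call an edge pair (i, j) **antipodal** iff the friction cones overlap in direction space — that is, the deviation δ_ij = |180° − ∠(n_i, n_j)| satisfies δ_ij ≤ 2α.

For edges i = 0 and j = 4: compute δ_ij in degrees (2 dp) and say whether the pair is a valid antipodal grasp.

α = atan 0.7 = 34.99°;  2α = 69.98°
edge 0: e_0 = (-0.33, -3.67);  n_0 = (-0.9960, +0.0896)
edge 4: e_4 = (-1.04, +2.26);  n_4 = (+0.9084, +0.4180)
∠(n_0, n_4) = 150.15°
δ = |180° − 150.15°| = 29.85°
29.85° ≤ 2α = 69.98°  →  valid

δ = 29.85°, valid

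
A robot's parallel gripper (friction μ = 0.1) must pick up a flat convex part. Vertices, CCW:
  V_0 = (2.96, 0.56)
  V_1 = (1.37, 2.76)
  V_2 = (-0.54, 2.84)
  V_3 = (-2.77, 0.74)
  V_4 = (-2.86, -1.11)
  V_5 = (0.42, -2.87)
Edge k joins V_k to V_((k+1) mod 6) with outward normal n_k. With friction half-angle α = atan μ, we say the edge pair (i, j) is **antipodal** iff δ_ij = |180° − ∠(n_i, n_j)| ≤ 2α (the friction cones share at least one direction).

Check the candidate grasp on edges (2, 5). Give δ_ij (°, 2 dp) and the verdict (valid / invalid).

α = atan 0.1 = 5.71°;  2α = 11.42°
edge 2: e_2 = (-2.23, -2.10);  n_2 = (-0.6856, +0.7280)
edge 5: e_5 = (+2.54, +3.43);  n_5 = (+0.8036, -0.5951)
∠(n_2, n_5) = 169.80°
δ = |180° − 169.80°| = 10.20°
10.20° ≤ 2α = 11.42°  →  valid

δ = 10.20°, valid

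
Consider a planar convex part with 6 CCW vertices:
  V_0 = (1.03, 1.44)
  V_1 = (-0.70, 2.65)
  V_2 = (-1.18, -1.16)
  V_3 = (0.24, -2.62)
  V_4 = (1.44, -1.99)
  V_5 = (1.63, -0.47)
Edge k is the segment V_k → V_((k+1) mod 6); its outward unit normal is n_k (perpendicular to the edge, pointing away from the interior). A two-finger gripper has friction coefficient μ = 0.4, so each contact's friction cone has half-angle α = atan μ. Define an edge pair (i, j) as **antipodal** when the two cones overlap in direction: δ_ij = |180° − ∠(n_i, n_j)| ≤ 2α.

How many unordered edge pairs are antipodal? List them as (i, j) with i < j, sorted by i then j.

α = atan 0.4 = 21.80°;  2α = 43.60°
n_0 = (+0.5731, +0.8195)
n_1 = (-0.9922, +0.1250)
n_2 = (-0.7169, -0.6972)
n_3 = (+0.4648, -0.8854)
n_4 = (+0.9923, -0.1240)
n_5 = (+0.9540, +0.2997)
  (0,1): δ = 62.21°  ·
  (0,2): δ = 10.83°  ✓
  (0,3): δ = 62.67°  ·
  (0,4): δ = 117.84°  ·
  (0,5): δ = 142.41°  ·
  (1,2): δ = 128.62°  ·
  (1,3): δ = 55.12°  ·
  (1,4): δ = 0.06°  ✓
  (1,5): δ = 24.62°  ✓
  (2,3): δ = 106.50°  ·
  (2,4): δ = 51.33°  ·
  (2,5): δ = 26.76°  ✓
  (3,4): δ = 124.82°  ·
  (3,5): δ = 100.26°  ·
  (4,5): δ = 155.44°  ·
antipodal pairs: 4

count = 4; pairs: (0,2), (1,4), (1,5), (2,5)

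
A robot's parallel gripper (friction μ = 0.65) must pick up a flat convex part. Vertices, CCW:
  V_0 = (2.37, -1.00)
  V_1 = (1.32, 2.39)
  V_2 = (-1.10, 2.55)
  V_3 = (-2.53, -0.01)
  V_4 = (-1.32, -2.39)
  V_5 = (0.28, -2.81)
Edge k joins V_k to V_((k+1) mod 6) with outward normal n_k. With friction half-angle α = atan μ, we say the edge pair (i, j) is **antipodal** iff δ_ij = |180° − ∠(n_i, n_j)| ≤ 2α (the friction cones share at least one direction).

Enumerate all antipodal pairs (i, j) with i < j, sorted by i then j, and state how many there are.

count = 7; pairs: (0,2), (0,3), (0,4), (1,3), (1,4), (1,5), (2,5)

α = atan 0.65 = 33.02°;  2α = 66.05°
n_0 = (+0.9552, +0.2959)
n_1 = (+0.0660, +0.9978)
n_2 = (-0.8730, +0.4877)
n_3 = (-0.8914, -0.4532)
n_4 = (-0.2539, -0.9672)
n_5 = (+0.6547, -0.7559)
  (0,1): δ = 110.99°  ·
  (0,2): δ = 46.40°  ✓
  (0,3): δ = 9.74°  ✓
  (0,4): δ = 58.08°  ✓
  (0,5): δ = 113.68°  ·
  (1,2): δ = 115.40°  ·
  (1,3): δ = 59.27°  ✓
  (1,4): δ = 10.93°  ✓
  (1,5): δ = 44.68°  ✓
  (2,3): δ = 123.86°  ·
  (2,4): δ = 75.52°  ·
  (2,5): δ = 19.92°  ✓
  (3,4): δ = 131.66°  ·
  (3,5): δ = 76.06°  ·
  (4,5): δ = 124.40°  ·
antipodal pairs: 7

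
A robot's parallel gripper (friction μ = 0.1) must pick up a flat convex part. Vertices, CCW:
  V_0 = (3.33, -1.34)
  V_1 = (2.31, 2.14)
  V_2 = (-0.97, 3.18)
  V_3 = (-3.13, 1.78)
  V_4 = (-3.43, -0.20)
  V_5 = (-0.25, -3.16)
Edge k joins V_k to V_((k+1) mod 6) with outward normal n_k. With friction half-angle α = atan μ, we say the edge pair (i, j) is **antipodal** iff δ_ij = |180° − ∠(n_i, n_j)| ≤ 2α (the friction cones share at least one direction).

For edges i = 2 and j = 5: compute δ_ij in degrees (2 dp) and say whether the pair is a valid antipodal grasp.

α = atan 0.1 = 5.71°;  2α = 11.42°
edge 2: e_2 = (-2.16, -1.40);  n_2 = (-0.5439, +0.8392)
edge 5: e_5 = (+3.58, +1.82);  n_5 = (+0.4532, -0.8914)
∠(n_2, n_5) = 174.00°
δ = |180° − 174.00°| = 6.00°
6.00° ≤ 2α = 11.42°  →  valid

δ = 6.00°, valid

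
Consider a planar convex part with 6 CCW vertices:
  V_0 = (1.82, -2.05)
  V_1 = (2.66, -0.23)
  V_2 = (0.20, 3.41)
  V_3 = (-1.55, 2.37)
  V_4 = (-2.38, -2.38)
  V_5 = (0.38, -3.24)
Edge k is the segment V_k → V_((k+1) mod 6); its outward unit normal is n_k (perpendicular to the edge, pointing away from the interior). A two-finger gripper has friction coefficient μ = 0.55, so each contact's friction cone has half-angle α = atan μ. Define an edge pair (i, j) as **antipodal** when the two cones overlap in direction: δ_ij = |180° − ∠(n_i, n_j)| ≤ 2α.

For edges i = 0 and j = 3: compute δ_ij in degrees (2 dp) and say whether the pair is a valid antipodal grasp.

δ = 14.86°, valid

α = atan 0.55 = 28.81°;  2α = 57.62°
edge 0: e_0 = (+0.84, +1.82);  n_0 = (+0.9080, -0.4191)
edge 3: e_3 = (-0.83, -4.75);  n_3 = (-0.9851, +0.1721)
∠(n_0, n_3) = 165.14°
δ = |180° − 165.14°| = 14.86°
14.86° ≤ 2α = 57.62°  →  valid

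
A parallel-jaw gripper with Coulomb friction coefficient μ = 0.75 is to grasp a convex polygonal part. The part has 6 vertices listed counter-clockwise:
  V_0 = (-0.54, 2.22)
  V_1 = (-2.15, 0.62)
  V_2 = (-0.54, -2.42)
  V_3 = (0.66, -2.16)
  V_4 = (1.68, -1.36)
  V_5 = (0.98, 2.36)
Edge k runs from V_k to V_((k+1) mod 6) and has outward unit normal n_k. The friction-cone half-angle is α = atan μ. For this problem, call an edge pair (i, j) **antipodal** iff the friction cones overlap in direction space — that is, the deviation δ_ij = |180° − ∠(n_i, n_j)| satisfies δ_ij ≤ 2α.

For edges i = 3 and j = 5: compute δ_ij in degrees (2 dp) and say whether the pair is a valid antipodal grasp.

δ = 32.85°, valid

α = atan 0.75 = 36.87°;  2α = 73.74°
edge 3: e_3 = (+1.02, +0.80);  n_3 = (+0.6171, -0.7869)
edge 5: e_5 = (-1.52, -0.14);  n_5 = (-0.0917, +0.9958)
∠(n_3, n_5) = 147.15°
δ = |180° − 147.15°| = 32.85°
32.85° ≤ 2α = 73.74°  →  valid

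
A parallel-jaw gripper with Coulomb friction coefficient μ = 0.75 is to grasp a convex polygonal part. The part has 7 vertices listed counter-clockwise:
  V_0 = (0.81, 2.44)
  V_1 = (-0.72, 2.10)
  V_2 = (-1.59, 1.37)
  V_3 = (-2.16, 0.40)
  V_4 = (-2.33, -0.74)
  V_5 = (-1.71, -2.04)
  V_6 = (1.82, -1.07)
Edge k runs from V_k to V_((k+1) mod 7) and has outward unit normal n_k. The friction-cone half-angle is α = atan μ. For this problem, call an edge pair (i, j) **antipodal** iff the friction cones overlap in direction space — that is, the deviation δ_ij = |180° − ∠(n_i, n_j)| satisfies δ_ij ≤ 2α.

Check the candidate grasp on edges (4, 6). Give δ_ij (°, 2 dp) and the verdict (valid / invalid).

α = atan 0.75 = 36.87°;  2α = 73.74°
edge 4: e_4 = (+0.62, -1.30);  n_4 = (-0.9026, -0.4305)
edge 6: e_6 = (-1.01, +3.51);  n_6 = (+0.9610, +0.2765)
∠(n_4, n_6) = 170.56°
δ = |180° − 170.56°| = 9.44°
9.44° ≤ 2α = 73.74°  →  valid

δ = 9.44°, valid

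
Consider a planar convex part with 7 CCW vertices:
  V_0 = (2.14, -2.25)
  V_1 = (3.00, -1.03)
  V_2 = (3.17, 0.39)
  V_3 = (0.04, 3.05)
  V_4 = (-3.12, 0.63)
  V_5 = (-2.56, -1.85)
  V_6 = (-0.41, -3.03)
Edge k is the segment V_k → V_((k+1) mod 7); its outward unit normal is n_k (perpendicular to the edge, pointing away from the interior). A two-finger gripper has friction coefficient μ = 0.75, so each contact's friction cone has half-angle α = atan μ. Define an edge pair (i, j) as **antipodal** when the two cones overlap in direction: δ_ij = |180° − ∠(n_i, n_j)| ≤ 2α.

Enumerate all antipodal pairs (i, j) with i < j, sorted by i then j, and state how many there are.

count = 10; pairs: (0,3), (0,4), (1,3), (1,4), (1,5), (2,4), (2,5), (2,6), (3,5), (3,6)

α = atan 0.75 = 36.87°;  2α = 73.74°
n_0 = (+0.8173, -0.5762)
n_1 = (+0.9929, -0.1189)
n_2 = (+0.6476, +0.7620)
n_3 = (-0.6080, +0.7939)
n_4 = (-0.9754, -0.2203)
n_5 = (-0.4811, -0.8766)
n_6 = (+0.2925, -0.9563)
  (0,1): δ = 151.65°  ·
  (0,2): δ = 95.18°  ·
  (0,3): δ = 17.37°  ✓
  (0,4): δ = 47.91°  ✓
  (0,5): δ = 96.42°  ·
  (0,6): δ = 142.19°  ·
  (1,2): δ = 123.53°  ·
  (1,3): δ = 45.73°  ✓
  (1,4): δ = 19.55°  ✓
  (1,5): δ = 68.07°  ✓
  (1,6): δ = 113.83°  ·
  (2,3): δ = 102.20°  ·
  (2,4): δ = 36.92°  ✓
  (2,5): δ = 11.60°  ✓
  (2,6): δ = 57.37°  ✓
  (3,4): δ = 114.72°  ·
  (3,5): δ = 66.21°  ✓
  (3,6): δ = 20.44°  ✓
  (4,5): δ = 131.48°  ·
  (4,6): δ = 85.72°  ·
  (5,6): δ = 134.23°  ·
antipodal pairs: 10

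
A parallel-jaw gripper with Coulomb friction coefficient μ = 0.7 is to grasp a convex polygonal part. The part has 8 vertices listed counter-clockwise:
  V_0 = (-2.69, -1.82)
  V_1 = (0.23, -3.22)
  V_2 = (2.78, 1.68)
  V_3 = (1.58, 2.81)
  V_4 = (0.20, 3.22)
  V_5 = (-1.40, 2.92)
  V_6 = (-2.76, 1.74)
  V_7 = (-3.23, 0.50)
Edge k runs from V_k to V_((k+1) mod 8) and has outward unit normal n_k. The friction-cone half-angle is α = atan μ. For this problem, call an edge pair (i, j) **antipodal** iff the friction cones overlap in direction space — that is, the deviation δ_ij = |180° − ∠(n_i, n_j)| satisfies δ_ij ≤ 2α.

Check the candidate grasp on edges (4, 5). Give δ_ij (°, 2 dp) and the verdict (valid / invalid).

δ = 149.67°, invalid

α = atan 0.7 = 34.99°;  2α = 69.98°
edge 4: e_4 = (-1.60, -0.30);  n_4 = (-0.1843, +0.9829)
edge 5: e_5 = (-1.36, -1.18);  n_5 = (-0.6554, +0.7553)
∠(n_4, n_5) = 30.33°
δ = |180° − 30.33°| = 149.67°
149.67° > 2α = 69.98°  →  invalid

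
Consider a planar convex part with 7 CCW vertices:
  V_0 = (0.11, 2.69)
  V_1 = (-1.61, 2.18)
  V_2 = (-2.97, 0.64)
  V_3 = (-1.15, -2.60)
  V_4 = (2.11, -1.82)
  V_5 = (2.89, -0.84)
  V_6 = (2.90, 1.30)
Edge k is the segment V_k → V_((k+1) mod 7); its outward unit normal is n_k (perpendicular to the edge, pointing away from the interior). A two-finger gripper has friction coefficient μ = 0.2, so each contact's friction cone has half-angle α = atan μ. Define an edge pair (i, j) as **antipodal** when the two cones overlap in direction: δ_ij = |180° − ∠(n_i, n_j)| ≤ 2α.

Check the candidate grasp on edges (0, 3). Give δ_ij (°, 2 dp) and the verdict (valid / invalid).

δ = 3.06°, valid

α = atan 0.2 = 11.31°;  2α = 22.62°
edge 0: e_0 = (-1.72, -0.51);  n_0 = (-0.2843, +0.9587)
edge 3: e_3 = (+3.26, +0.78);  n_3 = (+0.2327, -0.9725)
∠(n_0, n_3) = 176.94°
δ = |180° − 176.94°| = 3.06°
3.06° ≤ 2α = 22.62°  →  valid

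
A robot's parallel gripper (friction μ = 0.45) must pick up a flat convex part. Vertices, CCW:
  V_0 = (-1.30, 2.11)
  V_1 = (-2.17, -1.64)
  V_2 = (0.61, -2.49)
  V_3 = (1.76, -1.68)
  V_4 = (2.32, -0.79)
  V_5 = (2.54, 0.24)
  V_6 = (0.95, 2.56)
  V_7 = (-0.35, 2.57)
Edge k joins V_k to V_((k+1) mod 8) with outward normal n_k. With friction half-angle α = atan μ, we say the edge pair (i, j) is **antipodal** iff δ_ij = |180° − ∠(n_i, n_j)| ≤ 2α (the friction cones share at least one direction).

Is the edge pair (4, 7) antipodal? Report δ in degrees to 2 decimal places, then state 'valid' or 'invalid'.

α = atan 0.45 = 24.23°;  2α = 48.46°
edge 4: e_4 = (+0.22, +1.03);  n_4 = (+0.9779, -0.2089)
edge 7: e_7 = (-0.95, -0.46);  n_7 = (-0.4358, +0.9000)
∠(n_4, n_7) = 127.89°
δ = |180° − 127.89°| = 52.11°
52.11° > 2α = 48.46°  →  invalid

δ = 52.11°, invalid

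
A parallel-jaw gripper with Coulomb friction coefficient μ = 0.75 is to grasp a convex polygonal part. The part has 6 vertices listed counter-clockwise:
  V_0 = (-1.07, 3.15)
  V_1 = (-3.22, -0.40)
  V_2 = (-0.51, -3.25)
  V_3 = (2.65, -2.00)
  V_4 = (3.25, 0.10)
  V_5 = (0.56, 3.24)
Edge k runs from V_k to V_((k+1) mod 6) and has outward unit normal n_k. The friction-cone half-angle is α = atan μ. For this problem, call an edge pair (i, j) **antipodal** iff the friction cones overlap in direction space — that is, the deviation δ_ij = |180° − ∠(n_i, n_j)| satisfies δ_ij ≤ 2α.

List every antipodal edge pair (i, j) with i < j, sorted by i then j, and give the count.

count = 9; pairs: (0,2), (0,3), (0,4), (1,3), (1,4), (1,5), (2,4), (2,5), (3,5)

α = atan 0.75 = 36.87°;  2α = 73.74°
n_0 = (-0.8554, +0.5180)
n_1 = (-0.7247, -0.6891)
n_2 = (+0.3678, -0.9299)
n_3 = (+0.9615, -0.2747)
n_4 = (+0.7594, +0.6506)
n_5 = (-0.0551, +0.9985)
  (0,1): δ = 105.24°  ·
  (0,2): δ = 37.22°  ✓
  (0,3): δ = 15.26°  ✓
  (0,4): δ = 71.79°  ✓
  (0,5): δ = 124.36°  ·
  (1,2): δ = 111.98°  ·
  (1,3): δ = 59.50°  ✓
  (1,4): δ = 2.97°  ✓
  (1,5): δ = 49.60°  ✓
  (2,3): δ = 127.53°  ·
  (2,4): δ = 71.00°  ✓
  (2,5): δ = 18.42°  ✓
  (3,4): δ = 123.47°  ·
  (3,5): δ = 70.89°  ✓
  (4,5): δ = 127.43°  ·
antipodal pairs: 9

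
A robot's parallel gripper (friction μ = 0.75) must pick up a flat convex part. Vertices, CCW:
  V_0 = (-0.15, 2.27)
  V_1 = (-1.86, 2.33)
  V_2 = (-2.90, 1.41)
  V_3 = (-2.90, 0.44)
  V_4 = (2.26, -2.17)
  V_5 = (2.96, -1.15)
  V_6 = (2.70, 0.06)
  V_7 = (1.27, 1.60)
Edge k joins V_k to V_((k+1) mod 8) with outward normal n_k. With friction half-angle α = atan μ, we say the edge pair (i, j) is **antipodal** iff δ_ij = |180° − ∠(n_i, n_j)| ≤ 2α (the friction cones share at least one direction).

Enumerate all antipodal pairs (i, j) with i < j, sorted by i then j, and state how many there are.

count = 12; pairs: (0,3), (0,4), (1,3), (1,4), (1,5), (2,4), (2,5), (2,6), (2,7), (3,5), (3,6), (3,7)

α = atan 0.75 = 36.87°;  2α = 73.74°
n_0 = (+0.0351, +0.9994)
n_1 = (-0.6626, +0.7490)
n_2 = (-1.0000, -0.0000)
n_3 = (-0.4514, -0.8923)
n_4 = (+0.8245, -0.5658)
n_5 = (+0.9777, +0.2101)
n_6 = (+0.7328, +0.6805)
n_7 = (+0.4267, +0.9044)
  (0,1): δ = 136.49°  ·
  (0,2): δ = 87.99°  ·
  (0,3): δ = 24.82°  ✓
  (0,4): δ = 57.55°  ✓
  (0,5): δ = 104.14°  ·
  (0,6): δ = 134.89°  ·
  (0,7): δ = 156.75°  ·
  (1,2): δ = 131.50°  ·
  (1,3): δ = 68.33°  ✓
  (1,4): δ = 14.04°  ✓
  (1,5): δ = 60.63°  ✓
  (1,6): δ = 91.38°  ·
  (1,7): δ = 113.24°  ·
  (2,3): δ = 116.83°  ·
  (2,4): δ = 34.46°  ✓
  (2,5): δ = 12.13°  ✓
  (2,6): δ = 42.88°  ✓
  (2,7): δ = 64.74°  ✓
  (3,4): δ = 97.63°  ·
  (3,5): δ = 51.04°  ✓
  (3,6): δ = 20.29°  ✓
  (3,7): δ = 1.57°  ✓
  (4,5): δ = 133.41°  ·
  (4,6): δ = 102.66°  ·
  (4,7): δ = 80.80°  ·
  (5,6): δ = 149.25°  ·
  (5,7): δ = 127.39°  ·
  (6,7): δ = 158.14°  ·
antipodal pairs: 12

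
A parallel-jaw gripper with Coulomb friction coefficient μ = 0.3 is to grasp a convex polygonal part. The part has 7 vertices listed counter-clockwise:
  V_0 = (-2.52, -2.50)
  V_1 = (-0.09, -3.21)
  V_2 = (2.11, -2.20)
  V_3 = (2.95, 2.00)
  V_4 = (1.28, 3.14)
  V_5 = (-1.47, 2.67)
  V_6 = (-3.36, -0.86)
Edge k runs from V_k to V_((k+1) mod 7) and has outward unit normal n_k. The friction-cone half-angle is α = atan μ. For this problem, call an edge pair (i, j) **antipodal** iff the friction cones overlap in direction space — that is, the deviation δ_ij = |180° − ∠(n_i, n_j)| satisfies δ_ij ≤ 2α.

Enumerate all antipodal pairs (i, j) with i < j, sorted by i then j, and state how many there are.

count = 5; pairs: (0,3), (0,4), (1,4), (2,5), (3,6)

α = atan 0.3 = 16.70°;  2α = 33.40°
n_0 = (-0.2805, -0.9599)
n_1 = (+0.4172, -0.9088)
n_2 = (+0.9806, -0.1961)
n_3 = (+0.5638, +0.8259)
n_4 = (-0.1685, +0.9857)
n_5 = (-0.8816, +0.4720)
n_6 = (-0.8900, -0.4559)
  (0,1): δ = 139.05°  ·
  (0,2): δ = 85.02°  ·
  (0,3): δ = 18.03°  ✓
  (0,4): δ = 25.99°  ✓
  (0,5): δ = 78.12°  ·
  (0,6): δ = 133.41°  ·
  (1,2): δ = 125.97°  ·
  (1,3): δ = 58.98°  ·
  (1,4): δ = 14.96°  ✓
  (1,5): δ = 37.18°  ·
  (1,6): δ = 92.46°  ·
  (2,3): δ = 113.01°  ·
  (2,4): δ = 68.99°  ·
  (2,5): δ = 16.86°  ✓
  (2,6): δ = 38.43°  ·
  (3,4): δ = 135.98°  ·
  (3,5): δ = 83.85°  ·
  (3,6): δ = 28.56°  ✓
  (4,5): δ = 127.86°  ·
  (4,6): δ = 72.58°  ·
  (5,6): δ = 124.71°  ·
antipodal pairs: 5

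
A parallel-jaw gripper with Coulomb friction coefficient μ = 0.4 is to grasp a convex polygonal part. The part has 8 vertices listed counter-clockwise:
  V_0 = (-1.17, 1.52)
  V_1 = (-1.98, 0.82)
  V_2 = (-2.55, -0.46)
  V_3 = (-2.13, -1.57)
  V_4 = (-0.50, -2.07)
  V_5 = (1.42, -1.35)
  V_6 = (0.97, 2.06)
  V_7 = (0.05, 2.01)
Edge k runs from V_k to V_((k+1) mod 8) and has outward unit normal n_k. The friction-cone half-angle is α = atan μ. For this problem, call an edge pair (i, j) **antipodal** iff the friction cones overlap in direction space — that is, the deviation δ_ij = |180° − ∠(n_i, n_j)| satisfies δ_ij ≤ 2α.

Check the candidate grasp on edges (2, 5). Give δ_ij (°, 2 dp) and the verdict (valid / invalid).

α = atan 0.4 = 21.80°;  2α = 43.60°
edge 2: e_2 = (+0.42, -1.11);  n_2 = (-0.9353, -0.3539)
edge 5: e_5 = (-0.45, +3.41);  n_5 = (+0.9914, +0.1308)
∠(n_2, n_5) = 166.79°
δ = |180° − 166.79°| = 13.21°
13.21° ≤ 2α = 43.60°  →  valid

δ = 13.21°, valid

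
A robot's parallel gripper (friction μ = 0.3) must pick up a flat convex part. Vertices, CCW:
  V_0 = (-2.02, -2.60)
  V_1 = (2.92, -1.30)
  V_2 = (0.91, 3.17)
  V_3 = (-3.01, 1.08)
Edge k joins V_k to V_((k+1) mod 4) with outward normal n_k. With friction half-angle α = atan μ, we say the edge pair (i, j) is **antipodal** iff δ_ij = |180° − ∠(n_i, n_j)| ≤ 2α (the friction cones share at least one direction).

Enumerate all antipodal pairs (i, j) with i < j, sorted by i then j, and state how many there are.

α = atan 0.3 = 16.70°;  2α = 33.40°
n_0 = (+0.2545, -0.9671)
n_1 = (+0.9120, +0.4101)
n_2 = (-0.4705, +0.8824)
n_3 = (-0.9657, -0.2598)
  (0,1): δ = 80.53°  ·
  (0,2): δ = 13.32°  ✓
  (0,3): δ = 90.31°  ·
  (1,2): δ = 86.15°  ·
  (1,3): δ = 9.15°  ✓
  (2,3): δ = 103.01°  ·
antipodal pairs: 2

count = 2; pairs: (0,2), (1,3)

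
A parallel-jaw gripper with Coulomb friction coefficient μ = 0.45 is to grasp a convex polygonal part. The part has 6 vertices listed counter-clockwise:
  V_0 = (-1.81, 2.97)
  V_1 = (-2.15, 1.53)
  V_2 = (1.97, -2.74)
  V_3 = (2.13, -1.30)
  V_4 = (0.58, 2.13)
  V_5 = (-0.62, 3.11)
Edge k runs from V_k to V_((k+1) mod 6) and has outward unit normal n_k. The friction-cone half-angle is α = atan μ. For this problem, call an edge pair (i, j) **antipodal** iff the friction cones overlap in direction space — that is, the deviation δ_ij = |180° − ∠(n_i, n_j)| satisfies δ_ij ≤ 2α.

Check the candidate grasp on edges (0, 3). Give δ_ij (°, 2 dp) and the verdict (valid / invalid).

α = atan 0.45 = 24.23°;  2α = 48.46°
edge 0: e_0 = (-0.34, -1.44);  n_0 = (-0.9732, +0.2298)
edge 3: e_3 = (-1.55, +3.43);  n_3 = (+0.9113, +0.4118)
∠(n_0, n_3) = 142.40°
δ = |180° − 142.40°| = 37.60°
37.60° ≤ 2α = 48.46°  →  valid

δ = 37.60°, valid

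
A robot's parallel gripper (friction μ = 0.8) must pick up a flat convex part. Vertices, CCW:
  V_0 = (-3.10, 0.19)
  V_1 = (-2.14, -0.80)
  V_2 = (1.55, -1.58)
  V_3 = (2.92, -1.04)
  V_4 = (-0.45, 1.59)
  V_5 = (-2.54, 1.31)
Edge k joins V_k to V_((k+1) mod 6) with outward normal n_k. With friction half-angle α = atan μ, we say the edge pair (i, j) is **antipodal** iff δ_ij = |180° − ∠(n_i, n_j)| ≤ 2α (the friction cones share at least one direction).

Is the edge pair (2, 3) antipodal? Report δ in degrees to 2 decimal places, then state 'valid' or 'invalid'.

α = atan 0.8 = 38.66°;  2α = 77.32°
edge 2: e_2 = (+1.37, +0.54);  n_2 = (+0.3667, -0.9303)
edge 3: e_3 = (-3.37, +2.63);  n_3 = (+0.6152, +0.7883)
∠(n_2, n_3) = 120.52°
δ = |180° − 120.52°| = 59.48°
59.48° ≤ 2α = 77.32°  →  valid

δ = 59.48°, valid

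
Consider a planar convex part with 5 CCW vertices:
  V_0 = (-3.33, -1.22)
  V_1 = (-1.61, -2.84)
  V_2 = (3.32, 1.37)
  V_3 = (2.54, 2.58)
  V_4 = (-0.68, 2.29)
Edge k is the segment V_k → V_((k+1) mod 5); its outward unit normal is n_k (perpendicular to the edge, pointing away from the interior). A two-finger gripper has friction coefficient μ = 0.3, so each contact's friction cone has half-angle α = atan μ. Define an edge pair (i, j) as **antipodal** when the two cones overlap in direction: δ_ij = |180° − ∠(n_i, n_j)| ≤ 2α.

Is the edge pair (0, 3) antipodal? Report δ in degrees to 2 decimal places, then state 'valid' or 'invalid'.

α = atan 0.3 = 16.70°;  2α = 33.40°
edge 0: e_0 = (+1.72, -1.62);  n_0 = (-0.6856, -0.7280)
edge 3: e_3 = (-3.22, -0.29);  n_3 = (-0.0897, +0.9960)
∠(n_0, n_3) = 131.57°
δ = |180° − 131.57°| = 48.43°
48.43° > 2α = 33.40°  →  invalid

δ = 48.43°, invalid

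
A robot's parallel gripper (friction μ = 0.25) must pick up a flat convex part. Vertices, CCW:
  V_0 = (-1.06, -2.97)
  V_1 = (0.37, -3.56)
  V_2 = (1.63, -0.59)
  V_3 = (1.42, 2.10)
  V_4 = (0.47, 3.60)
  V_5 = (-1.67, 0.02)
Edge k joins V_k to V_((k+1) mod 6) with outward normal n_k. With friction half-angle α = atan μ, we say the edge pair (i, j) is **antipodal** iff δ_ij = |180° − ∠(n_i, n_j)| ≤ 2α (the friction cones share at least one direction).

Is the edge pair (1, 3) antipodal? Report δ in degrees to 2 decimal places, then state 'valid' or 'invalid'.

δ = 124.66°, invalid

α = atan 0.25 = 14.04°;  2α = 28.07°
edge 1: e_1 = (+1.26, +2.97);  n_1 = (+0.9206, -0.3905)
edge 3: e_3 = (-0.95, +1.50);  n_3 = (+0.8448, +0.5351)
∠(n_1, n_3) = 55.34°
δ = |180° − 55.34°| = 124.66°
124.66° > 2α = 28.07°  →  invalid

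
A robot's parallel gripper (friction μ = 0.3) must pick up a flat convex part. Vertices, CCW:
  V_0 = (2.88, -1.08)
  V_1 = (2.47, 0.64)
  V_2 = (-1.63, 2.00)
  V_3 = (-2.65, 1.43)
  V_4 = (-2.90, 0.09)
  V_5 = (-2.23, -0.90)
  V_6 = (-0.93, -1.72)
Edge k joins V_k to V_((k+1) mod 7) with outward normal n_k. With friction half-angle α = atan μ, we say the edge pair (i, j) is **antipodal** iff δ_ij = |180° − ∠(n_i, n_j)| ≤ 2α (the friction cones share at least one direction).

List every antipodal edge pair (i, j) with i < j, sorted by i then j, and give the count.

α = atan 0.3 = 16.70°;  2α = 33.40°
n_0 = (+0.9727, +0.2319)
n_1 = (+0.3148, +0.9491)
n_2 = (-0.4878, +0.8729)
n_3 = (-0.9830, +0.1834)
n_4 = (-0.8282, -0.5605)
n_5 = (-0.5335, -0.8458)
n_6 = (+0.1657, -0.9862)
  (0,1): δ = 121.76°  ·
  (0,2): δ = 74.21°  ·
  (0,3): δ = 23.98°  ✓
  (0,4): δ = 20.68°  ✓
  (0,5): δ = 44.35°  ·
  (0,6): δ = 86.13°  ·
  (1,2): δ = 132.45°  ·
  (1,3): δ = 82.22°  ·
  (1,4): δ = 37.56°  ·
  (1,5): δ = 13.89°  ✓
  (1,6): δ = 27.89°  ✓
  (2,3): δ = 129.77°  ·
  (2,4): δ = 85.11°  ·
  (2,5): δ = 61.44°  ·
  (2,6): δ = 19.66°  ✓
  (3,4): δ = 135.34°  ·
  (3,5): δ = 111.67°  ·
  (3,6): δ = 69.90°  ·
  (4,5): δ = 156.33°  ·
  (4,6): δ = 114.55°  ·
  (5,6): δ = 138.22°  ·
antipodal pairs: 5

count = 5; pairs: (0,3), (0,4), (1,5), (1,6), (2,6)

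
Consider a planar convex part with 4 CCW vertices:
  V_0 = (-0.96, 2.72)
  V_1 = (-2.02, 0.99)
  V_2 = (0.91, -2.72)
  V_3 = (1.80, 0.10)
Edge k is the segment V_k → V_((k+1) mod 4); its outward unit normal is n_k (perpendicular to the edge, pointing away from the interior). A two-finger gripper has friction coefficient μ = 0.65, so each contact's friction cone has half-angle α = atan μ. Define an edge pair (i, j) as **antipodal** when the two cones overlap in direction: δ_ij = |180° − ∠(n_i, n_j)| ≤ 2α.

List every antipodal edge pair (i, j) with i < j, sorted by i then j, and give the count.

count = 3; pairs: (0,2), (1,2), (1,3)

α = atan 0.65 = 33.02°;  2α = 66.05°
n_0 = (-0.8527, +0.5224)
n_1 = (-0.7848, -0.6198)
n_2 = (+0.9536, -0.3010)
n_3 = (+0.6885, +0.7253)
  (0,1): δ = 110.20°  ·
  (0,2): δ = 13.98°  ✓
  (0,3): δ = 77.99°  ·
  (1,2): δ = 55.82°  ✓
  (1,3): δ = 8.19°  ✓
  (2,3): δ = 115.99°  ·
antipodal pairs: 3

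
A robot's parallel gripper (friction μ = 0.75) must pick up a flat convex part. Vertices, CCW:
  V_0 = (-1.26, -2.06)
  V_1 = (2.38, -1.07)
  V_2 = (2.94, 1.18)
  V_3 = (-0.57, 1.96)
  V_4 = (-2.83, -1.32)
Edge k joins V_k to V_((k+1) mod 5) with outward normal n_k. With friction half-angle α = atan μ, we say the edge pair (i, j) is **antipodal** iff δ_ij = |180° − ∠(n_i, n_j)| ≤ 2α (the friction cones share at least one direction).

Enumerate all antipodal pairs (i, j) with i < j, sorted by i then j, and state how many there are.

α = atan 0.75 = 36.87°;  2α = 73.74°
n_0 = (+0.2624, -0.9649)
n_1 = (+0.9704, -0.2415)
n_2 = (+0.2169, +0.9762)
n_3 = (-0.8235, +0.5674)
n_4 = (-0.4264, -0.9046)
  (0,1): δ = 119.19°  ·
  (0,2): δ = 27.74°  ✓
  (0,3): δ = 40.22°  ✓
  (0,4): δ = 139.55°  ·
  (1,2): δ = 88.55°  ·
  (1,3): δ = 20.59°  ✓
  (1,4): δ = 78.74°  ·
  (2,3): δ = 112.04°  ·
  (2,4): δ = 12.71°  ✓
  (3,4): δ = 80.67°  ·
antipodal pairs: 4

count = 4; pairs: (0,2), (0,3), (1,3), (2,4)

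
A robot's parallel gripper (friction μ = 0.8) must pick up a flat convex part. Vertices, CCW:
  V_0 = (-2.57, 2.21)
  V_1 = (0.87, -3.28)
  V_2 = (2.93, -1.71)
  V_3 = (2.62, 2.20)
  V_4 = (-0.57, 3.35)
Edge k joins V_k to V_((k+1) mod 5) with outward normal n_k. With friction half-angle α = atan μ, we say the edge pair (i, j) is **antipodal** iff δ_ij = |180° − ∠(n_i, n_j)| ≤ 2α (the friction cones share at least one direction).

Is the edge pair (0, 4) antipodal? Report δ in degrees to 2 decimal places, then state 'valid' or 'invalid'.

δ = 87.61°, invalid

α = atan 0.8 = 38.66°;  2α = 77.32°
edge 0: e_0 = (+3.44, -5.49);  n_0 = (-0.8474, -0.5310)
edge 4: e_4 = (-2.00, -1.14);  n_4 = (-0.4952, +0.8688)
∠(n_0, n_4) = 92.39°
δ = |180° − 92.39°| = 87.61°
87.61° > 2α = 77.32°  →  invalid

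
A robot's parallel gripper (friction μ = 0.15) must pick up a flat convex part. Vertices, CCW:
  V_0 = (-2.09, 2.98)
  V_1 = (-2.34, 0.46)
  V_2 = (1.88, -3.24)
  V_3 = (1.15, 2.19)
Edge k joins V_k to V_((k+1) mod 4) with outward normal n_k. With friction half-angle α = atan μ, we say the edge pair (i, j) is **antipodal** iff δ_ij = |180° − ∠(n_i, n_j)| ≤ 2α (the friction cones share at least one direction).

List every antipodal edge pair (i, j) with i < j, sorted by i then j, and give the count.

α = atan 0.15 = 8.53°;  2α = 17.06°
n_0 = (-0.9951, +0.0987)
n_1 = (-0.6593, -0.7519)
n_2 = (+0.9911, +0.1332)
n_3 = (+0.2369, +0.9715)
  (0,1): δ = 125.58°  ·
  (0,2): δ = 13.32°  ✓
  (0,3): δ = 81.96°  ·
  (1,2): δ = 41.10°  ·
  (1,3): δ = 27.54°  ·
  (2,3): δ = 111.36°  ·
antipodal pairs: 1

count = 1; pairs: (0,2)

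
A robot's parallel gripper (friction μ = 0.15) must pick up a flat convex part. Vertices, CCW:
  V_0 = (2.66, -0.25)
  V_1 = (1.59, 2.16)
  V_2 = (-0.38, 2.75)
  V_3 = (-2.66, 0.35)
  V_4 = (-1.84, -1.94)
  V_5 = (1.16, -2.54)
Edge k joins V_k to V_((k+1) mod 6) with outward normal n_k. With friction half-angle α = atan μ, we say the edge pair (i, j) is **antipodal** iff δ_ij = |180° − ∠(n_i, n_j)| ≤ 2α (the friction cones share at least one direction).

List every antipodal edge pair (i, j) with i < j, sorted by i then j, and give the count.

α = atan 0.15 = 8.53°;  2α = 17.06°
n_0 = (+0.9140, +0.4058)
n_1 = (+0.2869, +0.9580)
n_2 = (-0.7250, +0.6887)
n_3 = (-0.9415, -0.3371)
n_4 = (-0.1961, -0.9806)
n_5 = (+0.8365, -0.5479)
  (0,1): δ = 130.61°  ·
  (0,2): δ = 67.47°  ·
  (0,3): δ = 4.24°  ✓
  (0,4): δ = 54.75°  ·
  (0,5): δ = 122.83°  ·
  (1,2): δ = 116.86°  ·
  (1,3): δ = 53.63°  ·
  (1,4): δ = 5.36°  ✓
  (1,5): δ = 73.45°  ·
  (2,3): δ = 116.77°  ·
  (2,4): δ = 57.78°  ·
  (2,5): δ = 10.31°  ✓
  (3,4): δ = 121.01°  ·
  (3,5): δ = 52.93°  ·
  (4,5): δ = 111.92°  ·
antipodal pairs: 3

count = 3; pairs: (0,3), (1,4), (2,5)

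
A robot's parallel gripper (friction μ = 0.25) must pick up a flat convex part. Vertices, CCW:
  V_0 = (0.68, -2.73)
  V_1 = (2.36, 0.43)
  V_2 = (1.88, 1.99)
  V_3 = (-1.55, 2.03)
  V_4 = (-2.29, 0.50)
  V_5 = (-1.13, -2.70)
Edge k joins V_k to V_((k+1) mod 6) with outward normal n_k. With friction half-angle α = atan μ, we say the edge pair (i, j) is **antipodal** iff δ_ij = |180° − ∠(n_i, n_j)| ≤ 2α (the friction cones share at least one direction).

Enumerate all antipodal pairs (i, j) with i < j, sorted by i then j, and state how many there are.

count = 3; pairs: (0,3), (1,4), (2,5)

α = atan 0.25 = 14.04°;  2α = 28.07°
n_0 = (+0.8830, -0.4694)
n_1 = (+0.9558, +0.2941)
n_2 = (+0.0117, +0.9999)
n_3 = (-0.9002, +0.4354)
n_4 = (-0.9401, -0.3408)
n_5 = (-0.0166, -0.9999)
  (0,1): δ = 134.90°  ·
  (0,2): δ = 62.67°  ·
  (0,3): δ = 2.19°  ✓
  (0,4): δ = 47.92°  ·
  (0,5): δ = 117.05°  ·
  (1,2): δ = 107.77°  ·
  (1,3): δ = 42.91°  ·
  (1,4): δ = 2.82°  ✓
  (1,5): δ = 71.95°  ·
  (2,3): δ = 115.14°  ·
  (2,4): δ = 69.41°  ·
  (2,5): δ = 0.28°  ✓
  (3,4): δ = 134.26°  ·
  (3,5): δ = 65.14°  ·
  (4,5): δ = 110.88°  ·
antipodal pairs: 3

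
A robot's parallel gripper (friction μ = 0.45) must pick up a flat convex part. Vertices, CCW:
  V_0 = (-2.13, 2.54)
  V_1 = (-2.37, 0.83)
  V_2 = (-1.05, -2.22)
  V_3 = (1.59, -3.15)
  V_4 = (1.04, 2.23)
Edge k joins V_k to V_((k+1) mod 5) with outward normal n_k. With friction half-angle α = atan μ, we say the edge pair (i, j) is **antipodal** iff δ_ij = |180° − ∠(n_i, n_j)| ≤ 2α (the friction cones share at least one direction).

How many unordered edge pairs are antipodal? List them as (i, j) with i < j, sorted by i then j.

count = 3; pairs: (0,3), (1,3), (2,4)

α = atan 0.45 = 24.23°;  2α = 48.46°
n_0 = (-0.9903, +0.1390)
n_1 = (-0.9177, -0.3972)
n_2 = (-0.3323, -0.9432)
n_3 = (+0.9948, +0.1017)
n_4 = (+0.0973, +0.9953)
  (0,1): δ = 148.61°  ·
  (0,2): δ = 101.42°  ·
  (0,3): δ = 13.83°  ✓
  (0,4): δ = 92.40°  ·
  (1,2): δ = 132.81°  ·
  (1,3): δ = 17.57°  ✓
  (1,4): δ = 61.01°  ·
  (2,3): δ = 64.76°  ·
  (2,4): δ = 13.82°  ✓
  (3,4): δ = 101.42°  ·
antipodal pairs: 3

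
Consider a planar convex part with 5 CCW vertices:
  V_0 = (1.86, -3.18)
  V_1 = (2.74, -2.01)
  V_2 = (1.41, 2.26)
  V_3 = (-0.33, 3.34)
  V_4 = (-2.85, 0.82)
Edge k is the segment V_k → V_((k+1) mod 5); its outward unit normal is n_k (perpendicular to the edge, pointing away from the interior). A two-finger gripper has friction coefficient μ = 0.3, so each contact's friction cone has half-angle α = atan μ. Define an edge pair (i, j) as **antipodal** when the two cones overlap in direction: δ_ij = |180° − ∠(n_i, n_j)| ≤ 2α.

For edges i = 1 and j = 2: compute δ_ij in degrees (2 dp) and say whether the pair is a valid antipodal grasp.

δ = 139.13°, invalid

α = atan 0.3 = 16.70°;  2α = 33.40°
edge 1: e_1 = (-1.33, +4.27);  n_1 = (+0.9548, +0.2974)
edge 2: e_2 = (-1.74, +1.08);  n_2 = (+0.5274, +0.8496)
∠(n_1, n_2) = 40.87°
δ = |180° − 40.87°| = 139.13°
139.13° > 2α = 33.40°  →  invalid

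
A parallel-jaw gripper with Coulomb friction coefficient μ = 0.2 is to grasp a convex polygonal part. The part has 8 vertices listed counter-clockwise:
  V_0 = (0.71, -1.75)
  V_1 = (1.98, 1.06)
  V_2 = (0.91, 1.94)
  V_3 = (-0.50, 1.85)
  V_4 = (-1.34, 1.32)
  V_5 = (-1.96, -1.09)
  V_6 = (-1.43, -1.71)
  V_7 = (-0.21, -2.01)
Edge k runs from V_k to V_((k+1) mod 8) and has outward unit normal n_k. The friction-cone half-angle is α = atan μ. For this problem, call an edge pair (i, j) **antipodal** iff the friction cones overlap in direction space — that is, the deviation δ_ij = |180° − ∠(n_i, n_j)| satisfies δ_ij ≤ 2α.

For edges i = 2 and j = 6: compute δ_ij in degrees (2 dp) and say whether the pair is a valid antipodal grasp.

α = atan 0.2 = 11.31°;  2α = 22.62°
edge 2: e_2 = (-1.41, -0.09);  n_2 = (-0.0637, +0.9980)
edge 6: e_6 = (+1.22, -0.30);  n_6 = (-0.2388, -0.9711)
∠(n_2, n_6) = 162.53°
δ = |180° − 162.53°| = 17.47°
17.47° ≤ 2α = 22.62°  →  valid

δ = 17.47°, valid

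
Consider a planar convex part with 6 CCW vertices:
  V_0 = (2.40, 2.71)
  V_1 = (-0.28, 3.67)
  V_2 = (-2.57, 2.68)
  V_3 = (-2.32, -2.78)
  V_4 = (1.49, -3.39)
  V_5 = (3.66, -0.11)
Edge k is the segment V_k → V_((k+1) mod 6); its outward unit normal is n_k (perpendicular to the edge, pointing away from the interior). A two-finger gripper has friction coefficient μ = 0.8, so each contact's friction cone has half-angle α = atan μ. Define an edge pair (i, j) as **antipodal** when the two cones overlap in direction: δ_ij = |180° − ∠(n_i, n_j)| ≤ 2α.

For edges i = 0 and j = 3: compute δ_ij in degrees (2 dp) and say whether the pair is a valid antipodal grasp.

α = atan 0.8 = 38.66°;  2α = 77.32°
edge 0: e_0 = (-2.68, +0.96);  n_0 = (+0.3372, +0.9414)
edge 3: e_3 = (+3.81, -0.61);  n_3 = (-0.1581, -0.9874)
∠(n_0, n_3) = 169.39°
δ = |180° − 169.39°| = 10.61°
10.61° ≤ 2α = 77.32°  →  valid

δ = 10.61°, valid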